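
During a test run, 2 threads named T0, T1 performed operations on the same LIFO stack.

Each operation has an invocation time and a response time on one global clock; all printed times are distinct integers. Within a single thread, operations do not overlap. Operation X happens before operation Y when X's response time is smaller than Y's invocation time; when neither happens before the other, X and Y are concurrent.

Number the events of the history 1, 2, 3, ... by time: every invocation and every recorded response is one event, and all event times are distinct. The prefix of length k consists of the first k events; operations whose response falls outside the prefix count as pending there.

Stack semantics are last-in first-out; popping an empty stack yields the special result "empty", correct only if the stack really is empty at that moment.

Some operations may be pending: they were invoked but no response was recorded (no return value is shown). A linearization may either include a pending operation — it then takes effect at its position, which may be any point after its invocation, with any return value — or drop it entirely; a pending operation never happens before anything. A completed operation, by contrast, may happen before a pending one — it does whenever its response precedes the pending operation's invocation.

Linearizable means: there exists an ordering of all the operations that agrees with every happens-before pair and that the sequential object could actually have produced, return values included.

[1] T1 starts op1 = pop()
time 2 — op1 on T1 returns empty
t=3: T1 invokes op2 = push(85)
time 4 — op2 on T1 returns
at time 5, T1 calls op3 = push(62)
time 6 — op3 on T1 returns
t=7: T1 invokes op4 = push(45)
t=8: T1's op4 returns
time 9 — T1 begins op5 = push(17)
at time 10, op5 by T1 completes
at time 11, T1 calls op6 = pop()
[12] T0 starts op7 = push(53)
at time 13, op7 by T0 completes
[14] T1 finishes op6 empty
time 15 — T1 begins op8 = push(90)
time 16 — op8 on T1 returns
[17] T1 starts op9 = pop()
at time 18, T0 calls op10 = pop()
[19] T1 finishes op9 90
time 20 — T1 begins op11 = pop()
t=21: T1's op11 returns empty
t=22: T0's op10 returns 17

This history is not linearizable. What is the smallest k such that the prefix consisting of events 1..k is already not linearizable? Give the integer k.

a valid linearization of events 1..13 exists, for instance op1, op2, op3, op4, op5, op6, op7:
1. op1 pop() → empty, leaving stack <>
2. op2 push(85), leaving stack <85>
3. op3 push(62), leaving stack <85,62>
4. op4 push(45), leaving stack <85,62,45>
5. op5 push(17), leaving stack <85,62,45,17>
6. op6 pop() (pending, included), leaving stack <85,62,45>
7. op7 push(53), leaving stack <85,62,45,53>
at event 14 (op6's time-14 response) nothing linearizes any more
one such order, op1, op2, op3, op4, op5, op6, op7, breaks at step 6 where op6 pop() → empty is illegal
one such order, op1, op2, op3, op4, op5, op7, op6, breaks at step 7 where op6 pop() → empty is illegal

14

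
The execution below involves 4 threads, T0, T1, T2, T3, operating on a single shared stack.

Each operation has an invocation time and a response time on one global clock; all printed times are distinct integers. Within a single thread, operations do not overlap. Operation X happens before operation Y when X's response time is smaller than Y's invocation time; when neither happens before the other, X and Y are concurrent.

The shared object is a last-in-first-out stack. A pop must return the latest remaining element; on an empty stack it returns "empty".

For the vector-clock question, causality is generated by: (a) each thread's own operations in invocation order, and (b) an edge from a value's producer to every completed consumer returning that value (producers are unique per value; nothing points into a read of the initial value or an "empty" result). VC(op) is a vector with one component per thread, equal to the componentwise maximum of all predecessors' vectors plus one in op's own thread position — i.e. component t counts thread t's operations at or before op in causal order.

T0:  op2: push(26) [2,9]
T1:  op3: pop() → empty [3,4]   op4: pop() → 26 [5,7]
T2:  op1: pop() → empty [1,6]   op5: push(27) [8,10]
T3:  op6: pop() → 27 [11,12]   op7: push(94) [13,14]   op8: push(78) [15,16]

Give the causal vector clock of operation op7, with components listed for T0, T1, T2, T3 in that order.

(0, 0, 2, 2)

no predecessors for op1 (invoked 1): T2 increments from zero → (0, 0, 1, 0)
no predecessors for op3 (invoked 3): T1 increments from zero → (0, 1, 0, 0)
no predecessors for op2 (invoked 2): T0 increments from zero → (1, 0, 0, 0)
invoked at 8, op5 merges VC(op1)=(0, 0, 1, 0) and bumps T2's slot → (0, 0, 2, 0)
invoked at 11, op6 merges VC(op5)=(0, 0, 2, 0) and bumps T3's slot → (0, 0, 2, 1)
invoked at 5, op4 merges VC(op2)=(1, 0, 0, 0), VC(op3)=(0, 1, 0, 0) and bumps T1's slot → (1, 2, 0, 0)
invoked at 13, op7 merges VC(op6)=(0, 0, 2, 1) and bumps T3's slot → (0, 0, 2, 2)
invoked at 15, op8 merges VC(op7)=(0, 0, 2, 2) and bumps T3's slot → (0, 0, 2, 3)
target: VC(op7) = (0, 0, 2, 2)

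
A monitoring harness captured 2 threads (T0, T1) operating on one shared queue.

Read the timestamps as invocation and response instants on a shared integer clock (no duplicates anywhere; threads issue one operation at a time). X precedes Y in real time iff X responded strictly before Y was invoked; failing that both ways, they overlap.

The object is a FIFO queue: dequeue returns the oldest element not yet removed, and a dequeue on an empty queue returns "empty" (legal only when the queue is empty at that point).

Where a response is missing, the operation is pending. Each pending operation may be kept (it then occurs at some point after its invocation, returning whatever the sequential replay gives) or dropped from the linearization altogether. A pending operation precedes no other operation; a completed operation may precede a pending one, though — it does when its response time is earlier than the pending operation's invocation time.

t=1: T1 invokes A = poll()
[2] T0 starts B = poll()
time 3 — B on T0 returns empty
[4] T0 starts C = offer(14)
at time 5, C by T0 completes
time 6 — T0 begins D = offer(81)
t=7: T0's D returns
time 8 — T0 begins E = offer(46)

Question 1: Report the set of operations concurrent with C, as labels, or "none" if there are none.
C runs from 4 to 5; window-overlapping ops are concurrent
A [1,…): concurrent
B [2,3]: before
D [6,7]: after
E [8,…): after

A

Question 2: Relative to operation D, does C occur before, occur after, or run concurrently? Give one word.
C spans [4,5], D spans [6,7]
resp(C)=5 < inv(D)=6

before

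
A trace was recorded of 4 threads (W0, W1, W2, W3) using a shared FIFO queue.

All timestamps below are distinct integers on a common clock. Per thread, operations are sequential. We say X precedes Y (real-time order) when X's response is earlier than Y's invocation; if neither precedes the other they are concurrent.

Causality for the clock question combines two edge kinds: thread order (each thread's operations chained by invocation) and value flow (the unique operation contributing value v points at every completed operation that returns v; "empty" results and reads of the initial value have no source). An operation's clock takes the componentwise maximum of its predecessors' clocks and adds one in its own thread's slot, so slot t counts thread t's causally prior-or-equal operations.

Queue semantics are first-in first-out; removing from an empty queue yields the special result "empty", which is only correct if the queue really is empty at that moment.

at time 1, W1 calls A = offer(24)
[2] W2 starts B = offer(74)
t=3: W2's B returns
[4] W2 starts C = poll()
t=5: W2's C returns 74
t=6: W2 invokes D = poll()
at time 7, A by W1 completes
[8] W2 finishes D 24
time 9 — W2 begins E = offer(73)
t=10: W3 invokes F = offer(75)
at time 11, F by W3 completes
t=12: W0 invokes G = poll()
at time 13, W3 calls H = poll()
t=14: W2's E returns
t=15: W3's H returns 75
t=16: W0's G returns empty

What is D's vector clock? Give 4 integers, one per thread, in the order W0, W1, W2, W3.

root op F, invoked 10: fresh clock plus W3's own tick → (0, 0, 0, 1)
root op B, invoked 2: fresh clock plus W2's own tick → (0, 0, 1, 0)
root op A, invoked 1: fresh clock plus W1's own tick → (0, 1, 0, 0)
root op G, invoked 12: fresh clock plus W0's own tick → (1, 0, 0, 0)
H (invocation 13): componentwise max over VC(F)=(0, 0, 0, 1), +1 at W3, giving (0, 0, 0, 2)
C (invocation 4): componentwise max over VC(B)=(0, 0, 1, 0), +1 at W2, giving (0, 0, 2, 0)
D (invocation 6): componentwise max over VC(A)=(0, 1, 0, 0), VC(C)=(0, 0, 2, 0), +1 at W2, giving (0, 1, 3, 0)
E (invocation 9): componentwise max over VC(D)=(0, 1, 3, 0), +1 at W2, giving (0, 1, 4, 0)
target: VC(D) = (0, 1, 3, 0)

(0, 1, 3, 0)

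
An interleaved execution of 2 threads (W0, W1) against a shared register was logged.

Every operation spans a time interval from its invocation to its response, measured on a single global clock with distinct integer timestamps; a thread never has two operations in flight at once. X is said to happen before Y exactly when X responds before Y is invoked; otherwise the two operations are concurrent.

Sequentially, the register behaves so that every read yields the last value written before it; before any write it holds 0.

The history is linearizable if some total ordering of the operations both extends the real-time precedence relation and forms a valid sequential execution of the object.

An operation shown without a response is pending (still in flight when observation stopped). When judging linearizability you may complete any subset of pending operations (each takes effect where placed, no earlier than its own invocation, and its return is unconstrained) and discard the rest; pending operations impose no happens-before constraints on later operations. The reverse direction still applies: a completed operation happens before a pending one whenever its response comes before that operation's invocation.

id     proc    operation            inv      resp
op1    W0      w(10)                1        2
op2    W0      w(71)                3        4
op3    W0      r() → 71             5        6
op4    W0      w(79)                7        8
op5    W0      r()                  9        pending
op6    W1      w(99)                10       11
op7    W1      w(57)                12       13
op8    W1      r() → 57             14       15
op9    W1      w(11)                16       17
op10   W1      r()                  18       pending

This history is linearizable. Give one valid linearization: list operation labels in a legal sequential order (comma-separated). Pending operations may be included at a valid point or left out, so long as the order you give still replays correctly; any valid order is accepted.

op1, op2, op3, op4, op5, op6, op7, op8, op9

after step 1 (op1 w(10)): value 10
after step 2 (op2 w(71)): value 71
after step 3 (op3 r() → 71): value 71
after step 4 (op4 w(79)): value 79
after step 5 (op5 r() (pending, included)): value 79
after step 6 (op6 w(99)): value 99
after step 7 (op7 w(57)): value 57
after step 8 (op8 r() → 57): value 57
after step 9 (op9 w(11)): value 11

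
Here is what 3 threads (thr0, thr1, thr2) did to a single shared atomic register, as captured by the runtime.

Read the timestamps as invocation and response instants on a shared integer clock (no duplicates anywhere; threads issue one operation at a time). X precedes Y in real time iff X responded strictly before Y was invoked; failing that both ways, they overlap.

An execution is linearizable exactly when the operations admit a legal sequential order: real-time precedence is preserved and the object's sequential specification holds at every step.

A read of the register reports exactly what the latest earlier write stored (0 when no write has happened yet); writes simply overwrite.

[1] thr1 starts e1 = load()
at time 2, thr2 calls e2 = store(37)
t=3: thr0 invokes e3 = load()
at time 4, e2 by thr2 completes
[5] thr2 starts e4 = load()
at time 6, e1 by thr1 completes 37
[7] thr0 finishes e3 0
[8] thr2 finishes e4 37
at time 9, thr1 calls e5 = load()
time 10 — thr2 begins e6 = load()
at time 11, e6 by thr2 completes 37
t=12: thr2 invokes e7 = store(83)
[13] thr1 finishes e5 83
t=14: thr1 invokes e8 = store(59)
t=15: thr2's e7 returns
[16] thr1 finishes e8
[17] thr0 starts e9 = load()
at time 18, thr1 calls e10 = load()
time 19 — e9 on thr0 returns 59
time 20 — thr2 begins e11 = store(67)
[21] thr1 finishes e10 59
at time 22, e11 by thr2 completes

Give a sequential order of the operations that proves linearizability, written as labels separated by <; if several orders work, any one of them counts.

step 1: e3 load() → 0 — value 0
step 2: e2 store(37) — value 37
step 3: e1 load() → 37 — value 37
step 4: e4 load() → 37 — value 37
step 5: e6 load() → 37 — value 37
step 6: e7 store(83) — value 83
step 7: e5 load() → 83 — value 83
step 8: e8 store(59) — value 59
step 9: e9 load() → 59 — value 59
step 10: e10 load() → 59 — value 59
step 11: e11 store(67) — value 67

e3 < e2 < e1 < e4 < e6 < e7 < e5 < e8 < e9 < e10 < e11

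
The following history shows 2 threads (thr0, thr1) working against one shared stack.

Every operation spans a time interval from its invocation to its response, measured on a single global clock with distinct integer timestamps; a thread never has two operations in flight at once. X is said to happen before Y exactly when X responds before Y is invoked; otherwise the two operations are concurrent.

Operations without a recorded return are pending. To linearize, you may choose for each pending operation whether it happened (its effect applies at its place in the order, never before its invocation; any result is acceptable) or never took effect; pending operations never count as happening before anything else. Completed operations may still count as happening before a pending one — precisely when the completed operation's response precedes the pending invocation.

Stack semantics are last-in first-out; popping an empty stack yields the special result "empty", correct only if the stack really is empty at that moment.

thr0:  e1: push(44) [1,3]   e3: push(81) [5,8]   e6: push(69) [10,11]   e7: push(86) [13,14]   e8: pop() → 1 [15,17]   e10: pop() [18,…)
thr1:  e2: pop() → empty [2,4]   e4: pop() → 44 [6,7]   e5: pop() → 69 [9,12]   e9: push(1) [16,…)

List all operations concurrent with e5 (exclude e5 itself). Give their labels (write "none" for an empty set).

e5 runs from 9 to 12; window-overlapping ops are concurrent
e1 [1,3]: before
e2 [2,4]: before
e3 [5,8]: before
e4 [6,7]: before
e6 [10,11]: concurrent
e7 [13,14]: after
e8 [15,17]: after
e9 [16,…): after
e10 [18,…): after

e6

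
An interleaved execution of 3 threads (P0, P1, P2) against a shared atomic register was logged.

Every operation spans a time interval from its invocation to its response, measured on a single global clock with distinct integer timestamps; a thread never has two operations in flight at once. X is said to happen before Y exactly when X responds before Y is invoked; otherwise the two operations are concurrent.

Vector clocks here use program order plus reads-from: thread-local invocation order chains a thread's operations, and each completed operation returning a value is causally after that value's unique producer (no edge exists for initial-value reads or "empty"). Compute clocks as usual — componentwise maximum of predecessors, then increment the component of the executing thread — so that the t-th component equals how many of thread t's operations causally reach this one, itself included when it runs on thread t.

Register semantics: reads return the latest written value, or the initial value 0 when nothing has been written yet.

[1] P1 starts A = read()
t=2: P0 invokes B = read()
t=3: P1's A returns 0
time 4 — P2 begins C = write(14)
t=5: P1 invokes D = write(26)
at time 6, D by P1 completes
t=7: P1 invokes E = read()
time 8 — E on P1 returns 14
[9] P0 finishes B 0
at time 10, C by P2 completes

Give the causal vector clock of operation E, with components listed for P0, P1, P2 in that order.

VC(C, invoked at 4): no causal predecessors; +1 on P2 → (0, 0, 1)
VC(A, invoked at 1): no causal predecessors; +1 on P1 → (0, 1, 0)
VC(B, invoked at 2): no causal predecessors; +1 on P0 → (1, 0, 0)
D (invocation 5): componentwise max over VC(A)=(0, 1, 0), +1 at P1, giving (0, 2, 0)
E (invocation 7): componentwise max over VC(C)=(0, 0, 1), VC(D)=(0, 2, 0), +1 at P1, giving (0, 3, 1)
target: VC(E) = (0, 3, 1)

(0, 3, 1)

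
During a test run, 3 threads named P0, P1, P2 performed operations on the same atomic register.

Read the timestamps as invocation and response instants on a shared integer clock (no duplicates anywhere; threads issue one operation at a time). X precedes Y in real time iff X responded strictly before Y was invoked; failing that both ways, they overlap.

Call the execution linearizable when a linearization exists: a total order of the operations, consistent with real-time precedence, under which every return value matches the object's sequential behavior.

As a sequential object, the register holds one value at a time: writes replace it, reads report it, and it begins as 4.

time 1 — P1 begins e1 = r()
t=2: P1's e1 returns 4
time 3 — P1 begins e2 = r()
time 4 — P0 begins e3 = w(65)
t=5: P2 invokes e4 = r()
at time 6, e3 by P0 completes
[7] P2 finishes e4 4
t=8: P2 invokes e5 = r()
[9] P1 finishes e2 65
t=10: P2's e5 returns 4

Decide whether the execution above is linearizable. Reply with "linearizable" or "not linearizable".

not linearizable

events 1..9 are fine; event 10 — the response of e5 at time 10 — makes the prefix non-linearizable
real-time-consistent orders of the 5 completed operations: 8 — all fail the atomic register replay
for example e1, e2, e3, e4, e5 fails at step 2: e2 r() → 65 is not legal there
for example e1, e2, e4, e3, e5 fails at step 2: e2 r() → 65 is not legal there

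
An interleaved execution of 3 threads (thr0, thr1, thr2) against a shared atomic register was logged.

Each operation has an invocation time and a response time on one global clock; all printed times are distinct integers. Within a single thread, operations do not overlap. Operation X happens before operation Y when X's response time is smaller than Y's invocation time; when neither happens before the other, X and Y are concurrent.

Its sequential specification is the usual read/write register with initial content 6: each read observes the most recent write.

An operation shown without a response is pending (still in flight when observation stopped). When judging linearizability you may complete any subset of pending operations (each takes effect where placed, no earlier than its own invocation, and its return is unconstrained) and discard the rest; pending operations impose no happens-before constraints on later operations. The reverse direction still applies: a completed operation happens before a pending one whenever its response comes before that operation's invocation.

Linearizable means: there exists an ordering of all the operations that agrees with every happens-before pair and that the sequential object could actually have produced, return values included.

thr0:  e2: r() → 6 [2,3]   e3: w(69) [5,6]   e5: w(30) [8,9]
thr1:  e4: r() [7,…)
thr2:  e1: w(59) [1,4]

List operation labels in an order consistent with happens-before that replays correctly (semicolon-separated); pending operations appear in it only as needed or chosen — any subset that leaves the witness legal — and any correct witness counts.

e2; e1; e3; e4; e5

after step 1 (e2 r() → 6): value 6
after step 2 (e1 w(59)): value 59
after step 3 (e3 w(69)): value 69
after step 4 (e4 r() (pending, included)): value 69
after step 5 (e5 w(30)): value 30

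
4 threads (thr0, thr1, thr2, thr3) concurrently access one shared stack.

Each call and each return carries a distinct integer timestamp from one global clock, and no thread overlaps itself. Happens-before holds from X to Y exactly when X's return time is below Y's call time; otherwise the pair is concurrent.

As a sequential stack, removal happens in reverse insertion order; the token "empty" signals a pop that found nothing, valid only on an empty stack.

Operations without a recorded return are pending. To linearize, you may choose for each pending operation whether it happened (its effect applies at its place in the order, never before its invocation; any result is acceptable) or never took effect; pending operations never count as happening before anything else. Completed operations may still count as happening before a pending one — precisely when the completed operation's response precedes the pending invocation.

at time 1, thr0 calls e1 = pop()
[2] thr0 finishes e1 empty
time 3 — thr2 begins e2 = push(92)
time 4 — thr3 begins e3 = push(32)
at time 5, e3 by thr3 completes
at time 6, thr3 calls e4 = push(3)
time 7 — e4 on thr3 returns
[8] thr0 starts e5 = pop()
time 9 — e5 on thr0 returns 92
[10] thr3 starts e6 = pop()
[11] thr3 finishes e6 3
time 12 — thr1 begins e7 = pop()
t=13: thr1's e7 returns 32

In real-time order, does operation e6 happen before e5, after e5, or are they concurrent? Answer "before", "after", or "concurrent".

after

e6 spans [10,11], e5 spans [8,9]
resp(e5)=9 < inv(e6)=10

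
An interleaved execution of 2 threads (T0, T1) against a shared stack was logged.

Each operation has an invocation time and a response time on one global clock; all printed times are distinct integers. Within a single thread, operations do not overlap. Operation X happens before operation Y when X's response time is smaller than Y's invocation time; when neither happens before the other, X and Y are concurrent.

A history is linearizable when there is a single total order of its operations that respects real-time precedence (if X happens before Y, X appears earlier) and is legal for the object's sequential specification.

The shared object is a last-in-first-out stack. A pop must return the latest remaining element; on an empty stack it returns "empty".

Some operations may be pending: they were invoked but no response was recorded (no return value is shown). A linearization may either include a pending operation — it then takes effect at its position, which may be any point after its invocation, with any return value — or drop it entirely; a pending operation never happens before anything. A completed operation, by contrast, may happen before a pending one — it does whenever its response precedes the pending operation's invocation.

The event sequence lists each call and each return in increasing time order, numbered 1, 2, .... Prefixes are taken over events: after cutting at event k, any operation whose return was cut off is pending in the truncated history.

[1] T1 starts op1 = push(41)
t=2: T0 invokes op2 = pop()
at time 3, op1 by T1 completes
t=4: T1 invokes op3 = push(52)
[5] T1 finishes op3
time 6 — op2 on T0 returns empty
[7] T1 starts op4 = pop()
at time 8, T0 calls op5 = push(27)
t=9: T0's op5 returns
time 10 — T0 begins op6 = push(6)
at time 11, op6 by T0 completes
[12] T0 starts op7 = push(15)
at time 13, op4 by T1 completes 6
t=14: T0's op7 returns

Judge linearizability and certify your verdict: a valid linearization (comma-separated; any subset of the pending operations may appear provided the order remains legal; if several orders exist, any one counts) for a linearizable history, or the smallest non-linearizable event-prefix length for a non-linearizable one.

after step 1 (op2 pop() → empty): stack <>
after step 2 (op1 push(41)): stack <41>
after step 3 (op3 push(52)): stack <41,52>
after step 4 (op5 push(27)): stack <41,52,27>
after step 5 (op6 push(6)): stack <41,52,27,6>
after step 6 (op4 pop() → 6): stack <41,52,27>
after step 7 (op7 push(15)): stack <41,52,27,15>

linearizable — witness: op2, op1, op3, op5, op6, op4, op7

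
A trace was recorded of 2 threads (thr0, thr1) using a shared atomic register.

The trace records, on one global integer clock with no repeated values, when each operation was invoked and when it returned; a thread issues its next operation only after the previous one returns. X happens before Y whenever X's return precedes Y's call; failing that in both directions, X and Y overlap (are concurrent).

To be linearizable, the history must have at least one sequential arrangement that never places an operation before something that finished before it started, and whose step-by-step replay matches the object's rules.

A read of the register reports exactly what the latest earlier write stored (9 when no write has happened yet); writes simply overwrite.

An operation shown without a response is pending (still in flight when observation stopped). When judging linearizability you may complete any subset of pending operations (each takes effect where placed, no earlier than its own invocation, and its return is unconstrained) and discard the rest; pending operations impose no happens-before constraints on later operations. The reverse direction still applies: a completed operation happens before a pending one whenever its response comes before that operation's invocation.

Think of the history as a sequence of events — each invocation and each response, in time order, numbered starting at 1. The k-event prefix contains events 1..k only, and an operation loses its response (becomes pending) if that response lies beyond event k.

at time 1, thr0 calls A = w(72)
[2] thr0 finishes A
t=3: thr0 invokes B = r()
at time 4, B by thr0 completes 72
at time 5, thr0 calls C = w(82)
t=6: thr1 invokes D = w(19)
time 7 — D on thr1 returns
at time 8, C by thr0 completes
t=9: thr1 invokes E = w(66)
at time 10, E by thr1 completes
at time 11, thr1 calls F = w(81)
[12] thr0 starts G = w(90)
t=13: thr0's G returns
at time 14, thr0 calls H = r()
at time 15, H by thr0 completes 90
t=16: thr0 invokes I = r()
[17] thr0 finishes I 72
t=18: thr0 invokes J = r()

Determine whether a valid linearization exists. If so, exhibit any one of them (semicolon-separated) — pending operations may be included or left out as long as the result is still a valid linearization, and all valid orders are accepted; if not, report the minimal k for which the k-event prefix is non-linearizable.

prefix check: 1..16 passes, 1..17 fails once I's time-17 response joins
8 completed operations, 2 real-time-consistent orders — every atomic register replay fails
include/drop combinations of the 1 pending operation (F) were all tried; none helps
take A, B, C, D, E, G, H, I (pending dropped): step 8 already fails, because I r() → 72 cannot occur there
take A, B, D, C, E, G, H, I (pending dropped): step 8 already fails, because I r() → 72 cannot occur there

not linearizable — minimal violating prefix: 17 events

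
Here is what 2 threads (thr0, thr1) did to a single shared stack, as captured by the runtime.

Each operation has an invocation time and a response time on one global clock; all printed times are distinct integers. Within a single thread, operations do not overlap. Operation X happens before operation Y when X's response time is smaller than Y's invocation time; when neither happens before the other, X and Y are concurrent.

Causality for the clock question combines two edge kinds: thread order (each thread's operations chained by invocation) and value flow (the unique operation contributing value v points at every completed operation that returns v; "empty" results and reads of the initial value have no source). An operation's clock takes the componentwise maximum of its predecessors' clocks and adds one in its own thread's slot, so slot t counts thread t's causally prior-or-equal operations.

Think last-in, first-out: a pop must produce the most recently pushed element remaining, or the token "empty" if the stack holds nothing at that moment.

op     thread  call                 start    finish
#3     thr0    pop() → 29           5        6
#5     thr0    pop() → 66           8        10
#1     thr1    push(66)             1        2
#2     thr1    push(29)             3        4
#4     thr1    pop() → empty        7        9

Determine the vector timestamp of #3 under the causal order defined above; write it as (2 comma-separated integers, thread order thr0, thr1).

(1, 2)

invoked at 1, #1 has no predecessors; its own thr1 bump gives (0, 1)
#2, invoked 3, takes VC(#1)=(0, 1) under max, adds 1 for thr1 → (0, 2)
#4, invoked 7, takes VC(#2)=(0, 2) under max, adds 1 for thr1 → (0, 3)
#3, invoked 5, takes VC(#2)=(0, 2) under max, adds 1 for thr0 → (1, 2)
#5, invoked 8, takes VC(#1)=(0, 1), VC(#3)=(1, 2) under max, adds 1 for thr0 → (2, 2)
target: VC(#3) = (1, 2)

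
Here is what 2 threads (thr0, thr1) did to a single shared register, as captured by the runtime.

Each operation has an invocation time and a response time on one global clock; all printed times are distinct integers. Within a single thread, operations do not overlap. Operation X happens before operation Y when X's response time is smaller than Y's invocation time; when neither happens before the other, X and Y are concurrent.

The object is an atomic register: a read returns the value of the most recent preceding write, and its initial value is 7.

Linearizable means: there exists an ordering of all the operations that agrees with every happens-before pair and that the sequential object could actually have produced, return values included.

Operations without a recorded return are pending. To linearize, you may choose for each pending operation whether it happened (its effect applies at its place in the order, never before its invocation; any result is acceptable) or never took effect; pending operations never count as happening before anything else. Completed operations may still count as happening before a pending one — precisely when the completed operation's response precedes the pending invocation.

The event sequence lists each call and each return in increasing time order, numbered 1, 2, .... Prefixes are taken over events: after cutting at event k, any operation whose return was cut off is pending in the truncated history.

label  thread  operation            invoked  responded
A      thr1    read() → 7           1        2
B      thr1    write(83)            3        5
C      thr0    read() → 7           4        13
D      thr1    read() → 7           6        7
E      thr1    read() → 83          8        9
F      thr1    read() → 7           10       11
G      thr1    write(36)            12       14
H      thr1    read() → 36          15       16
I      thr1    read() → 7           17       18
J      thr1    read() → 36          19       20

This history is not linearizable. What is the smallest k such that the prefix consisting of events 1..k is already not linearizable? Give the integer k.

7

one valid order for events 1..6 is A, B:
step 1: A read() → 7 — value 7
step 2: B write(83) — value 83
include event 7 — D responding at 7 — and every candidate order breaks
include/drop combinations of the 1 pending operation (C) were all tried; none helps
for example A, B, D (pending dropped) fails at step 3: D read() → 7 is not legal there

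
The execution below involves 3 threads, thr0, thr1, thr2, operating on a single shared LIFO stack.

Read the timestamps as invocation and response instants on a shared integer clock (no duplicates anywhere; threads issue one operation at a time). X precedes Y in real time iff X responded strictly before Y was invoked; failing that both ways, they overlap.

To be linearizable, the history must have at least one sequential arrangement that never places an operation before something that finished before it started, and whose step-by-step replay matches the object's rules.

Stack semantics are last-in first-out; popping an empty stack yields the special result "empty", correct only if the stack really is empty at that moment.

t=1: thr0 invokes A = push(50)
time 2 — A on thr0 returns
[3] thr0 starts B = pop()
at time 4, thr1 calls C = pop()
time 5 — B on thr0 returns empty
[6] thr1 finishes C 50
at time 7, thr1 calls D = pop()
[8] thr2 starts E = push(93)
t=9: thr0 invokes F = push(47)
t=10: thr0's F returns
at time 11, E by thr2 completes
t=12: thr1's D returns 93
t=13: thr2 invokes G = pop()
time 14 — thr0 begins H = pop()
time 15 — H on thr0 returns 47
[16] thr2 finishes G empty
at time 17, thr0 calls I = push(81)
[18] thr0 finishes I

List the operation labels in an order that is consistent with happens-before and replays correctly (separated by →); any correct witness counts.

step 1: A push(50) — stack <50>
step 2: C pop() → 50 — stack <>
step 3: B pop() → empty — stack <>
step 4: E push(93) — stack <93>
step 5: D pop() → 93 — stack <>
step 6: F push(47) — stack <47>
step 7: H pop() → 47 — stack <>
step 8: G pop() → empty — stack <>
step 9: I push(81) — stack <81>

A → C → B → E → D → F → H → G → I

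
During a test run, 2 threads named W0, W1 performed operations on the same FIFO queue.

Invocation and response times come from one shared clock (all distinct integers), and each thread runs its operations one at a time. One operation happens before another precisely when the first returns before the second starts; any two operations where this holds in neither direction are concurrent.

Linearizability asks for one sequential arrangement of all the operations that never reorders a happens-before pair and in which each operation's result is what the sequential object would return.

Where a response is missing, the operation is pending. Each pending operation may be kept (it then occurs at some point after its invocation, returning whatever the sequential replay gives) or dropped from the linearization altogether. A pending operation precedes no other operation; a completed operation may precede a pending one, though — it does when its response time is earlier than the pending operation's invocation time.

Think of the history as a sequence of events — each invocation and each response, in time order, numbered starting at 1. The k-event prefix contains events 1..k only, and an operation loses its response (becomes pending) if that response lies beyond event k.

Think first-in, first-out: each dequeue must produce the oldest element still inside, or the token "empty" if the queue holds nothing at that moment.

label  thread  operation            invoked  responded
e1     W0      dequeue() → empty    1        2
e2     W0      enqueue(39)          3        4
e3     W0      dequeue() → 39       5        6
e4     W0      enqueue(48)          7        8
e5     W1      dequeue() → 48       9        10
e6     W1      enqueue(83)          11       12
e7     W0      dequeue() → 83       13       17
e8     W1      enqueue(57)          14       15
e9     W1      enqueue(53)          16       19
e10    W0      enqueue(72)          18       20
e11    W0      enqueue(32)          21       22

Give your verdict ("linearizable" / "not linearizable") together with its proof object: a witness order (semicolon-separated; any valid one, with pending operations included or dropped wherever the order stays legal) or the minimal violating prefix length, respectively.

after step 1 (e1 dequeue() → empty): queue <>
after step 2 (e2 enqueue(39)): queue <39>
after step 3 (e3 dequeue() → 39): queue <>
after step 4 (e4 enqueue(48)): queue <48>
after step 5 (e5 dequeue() → 48): queue <>
after step 6 (e6 enqueue(83)): queue <83>
after step 7 (e7 dequeue() → 83): queue <>
after step 8 (e8 enqueue(57)): queue <57>
after step 9 (e9 enqueue(53)): queue <57,53>
after step 10 (e10 enqueue(72)): queue <57,53,72>
after step 11 (e11 enqueue(32)): queue <57,53,72,32>

linearizable — witness: e1; e2; e3; e4; e5; e6; e7; e8; e9; e10; e11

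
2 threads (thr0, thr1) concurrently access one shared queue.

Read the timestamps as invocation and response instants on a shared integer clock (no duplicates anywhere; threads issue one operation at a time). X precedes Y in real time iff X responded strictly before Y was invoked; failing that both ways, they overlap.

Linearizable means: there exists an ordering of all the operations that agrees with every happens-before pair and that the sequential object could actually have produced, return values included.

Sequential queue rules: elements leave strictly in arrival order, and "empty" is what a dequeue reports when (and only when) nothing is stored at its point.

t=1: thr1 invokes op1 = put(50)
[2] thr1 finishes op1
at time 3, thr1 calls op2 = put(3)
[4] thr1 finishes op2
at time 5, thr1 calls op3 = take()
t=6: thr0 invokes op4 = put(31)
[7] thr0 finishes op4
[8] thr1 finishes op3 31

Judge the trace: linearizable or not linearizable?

not linearizable

the violation lands at event 8, op3's response at time 8: events 1..7 linearize, events 1..8 do not
checked exhaustively: 2 real-time-consistent orders of 4 completed operations, zero legal queue replays
sample order op1, op2, op3, op4 stalls at step 3 — op3 take() → 31 has no legal effect
sample order op1, op2, op4, op3 stalls at step 4 — op3 take() → 31 has no legal effect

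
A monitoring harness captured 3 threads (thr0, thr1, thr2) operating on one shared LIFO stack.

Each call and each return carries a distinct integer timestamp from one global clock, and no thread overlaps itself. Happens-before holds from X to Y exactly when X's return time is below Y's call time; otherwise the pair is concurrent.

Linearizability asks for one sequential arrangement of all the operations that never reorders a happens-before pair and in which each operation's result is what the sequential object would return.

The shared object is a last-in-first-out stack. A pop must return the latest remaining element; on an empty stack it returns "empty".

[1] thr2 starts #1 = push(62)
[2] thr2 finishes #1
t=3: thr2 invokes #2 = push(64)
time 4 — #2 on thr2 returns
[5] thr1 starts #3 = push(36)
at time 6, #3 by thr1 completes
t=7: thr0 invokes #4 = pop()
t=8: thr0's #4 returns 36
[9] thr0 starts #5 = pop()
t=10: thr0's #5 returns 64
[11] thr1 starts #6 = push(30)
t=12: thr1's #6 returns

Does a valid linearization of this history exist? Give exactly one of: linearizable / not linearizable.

linearizable

one valid linearization: #1, #2, #3, #4, #5, #6
after step 1 (#1 push(62)): stack <62>
after step 2 (#2 push(64)): stack <62,64>
after step 3 (#3 push(36)): stack <62,64,36>
after step 4 (#4 pop() → 36): stack <62,64>
after step 5 (#5 pop() → 64): stack <62>
after step 6 (#6 push(30)): stack <62,30>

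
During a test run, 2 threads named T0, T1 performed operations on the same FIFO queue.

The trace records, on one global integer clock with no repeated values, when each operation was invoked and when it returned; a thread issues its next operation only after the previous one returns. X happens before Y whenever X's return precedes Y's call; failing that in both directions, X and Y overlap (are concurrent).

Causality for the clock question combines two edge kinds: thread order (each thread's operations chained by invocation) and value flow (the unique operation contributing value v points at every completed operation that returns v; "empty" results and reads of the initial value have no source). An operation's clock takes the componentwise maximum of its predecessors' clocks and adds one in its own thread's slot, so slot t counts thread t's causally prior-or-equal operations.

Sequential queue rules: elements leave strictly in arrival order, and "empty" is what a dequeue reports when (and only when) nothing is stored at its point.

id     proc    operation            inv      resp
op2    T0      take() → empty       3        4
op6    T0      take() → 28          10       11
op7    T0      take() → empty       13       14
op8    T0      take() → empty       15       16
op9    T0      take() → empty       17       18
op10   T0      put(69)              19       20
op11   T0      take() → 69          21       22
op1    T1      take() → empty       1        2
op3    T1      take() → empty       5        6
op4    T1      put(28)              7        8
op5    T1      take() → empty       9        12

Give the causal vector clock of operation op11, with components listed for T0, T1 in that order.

root op op1, invoked 1: fresh clock plus T1's own tick → (0, 1)
root op op2, invoked 3: fresh clock plus T0's own tick → (1, 0)
VC(op3, invoked at 5): max of VC(op1)=(0, 1), then +1 on thread T1 → (0, 2)
VC(op4, invoked at 7): max of VC(op3)=(0, 2), then +1 on thread T1 → (0, 3)
VC(op5, invoked at 9): max of VC(op4)=(0, 3), then +1 on thread T1 → (0, 4)
VC(op6, invoked at 10): max of VC(op2)=(1, 0), VC(op4)=(0, 3), then +1 on thread T0 → (2, 3)
VC(op7, invoked at 13): max of VC(op6)=(2, 3), then +1 on thread T0 → (3, 3)
VC(op8, invoked at 15): max of VC(op7)=(3, 3), then +1 on thread T0 → (4, 3)
VC(op9, invoked at 17): max of VC(op8)=(4, 3), then +1 on thread T0 → (5, 3)
VC(op10, invoked at 19): max of VC(op9)=(5, 3), then +1 on thread T0 → (6, 3)
VC(op11, invoked at 21): max of VC(op10)=(6, 3), then +1 on thread T0 → (7, 3)
target: VC(op11) = (7, 3)

(7, 3)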